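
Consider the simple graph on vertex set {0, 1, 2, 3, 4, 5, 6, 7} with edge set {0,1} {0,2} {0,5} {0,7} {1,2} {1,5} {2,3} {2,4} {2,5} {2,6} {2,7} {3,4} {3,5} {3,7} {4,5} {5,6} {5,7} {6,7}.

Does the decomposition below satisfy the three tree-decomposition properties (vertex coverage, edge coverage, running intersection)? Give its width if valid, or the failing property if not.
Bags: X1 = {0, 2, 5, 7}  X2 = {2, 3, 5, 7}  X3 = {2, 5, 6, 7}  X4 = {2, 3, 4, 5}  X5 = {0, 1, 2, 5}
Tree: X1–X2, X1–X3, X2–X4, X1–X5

Every vertex of G appears in some bag (union = {0, 1, 2, 3, 4, 5, 6, 7}); every edge is covered by a bag; and for each vertex v the set of bags containing v is connected in the bag tree. The decomposition is therefore valid. The largest bag has 4 vertices, so the width is 3.

Yes; width 3.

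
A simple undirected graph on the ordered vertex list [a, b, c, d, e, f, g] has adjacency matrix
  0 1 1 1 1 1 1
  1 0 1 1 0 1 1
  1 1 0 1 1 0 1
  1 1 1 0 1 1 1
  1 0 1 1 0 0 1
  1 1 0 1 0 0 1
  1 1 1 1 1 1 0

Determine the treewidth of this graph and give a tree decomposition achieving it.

Treewidth 4.
Bags: B1 = {a, b, c, d, g}  B2 = {a, c, d, e, g}  B3 = {a, b, d, f, g}
Tree: B1–B2, B1–B3

Every bag has size at most 5, so the width is 5 − 1 = 4 and tw(G) ≤ 4. For the lower bound, the 5 vertices {a, c, d, e, g} are pairwise adjacent, and any tree decomposition puts a clique entirely inside one bag — forcing width ≥ 4. Therefore the treewidth is 4.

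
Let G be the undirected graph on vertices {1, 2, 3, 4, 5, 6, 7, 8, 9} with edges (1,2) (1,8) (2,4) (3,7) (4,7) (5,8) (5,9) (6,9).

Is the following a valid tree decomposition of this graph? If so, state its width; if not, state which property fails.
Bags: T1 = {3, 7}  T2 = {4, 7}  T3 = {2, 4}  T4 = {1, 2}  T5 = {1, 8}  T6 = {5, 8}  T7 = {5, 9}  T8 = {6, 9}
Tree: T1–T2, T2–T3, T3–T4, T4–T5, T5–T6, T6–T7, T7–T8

Every vertex of G appears in some bag (union = {1, 2, 3, 4, 5, 6, 7, 8, 9}); every edge is covered by a bag; and for each vertex v the set of bags containing v is connected in the bag tree. The decomposition is therefore valid. The largest bag has 2 vertices, so the width is 1.

Yes; width 1.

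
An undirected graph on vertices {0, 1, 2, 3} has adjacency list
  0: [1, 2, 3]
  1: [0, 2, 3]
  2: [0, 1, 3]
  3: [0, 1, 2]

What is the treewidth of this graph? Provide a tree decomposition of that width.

A single bag containing all 4 vertices is trivially a valid decomposition of width 3. For the lower bound, the 4 vertices {0, 1, 2, 3} are pairwise adjacent, and any tree decomposition puts a clique entirely inside one bag — forcing width ≥ 3. Therefore the treewidth is 3.

Treewidth 3.
Bags: B1 = {0, 1, 2, 3}
Tree: (single bag)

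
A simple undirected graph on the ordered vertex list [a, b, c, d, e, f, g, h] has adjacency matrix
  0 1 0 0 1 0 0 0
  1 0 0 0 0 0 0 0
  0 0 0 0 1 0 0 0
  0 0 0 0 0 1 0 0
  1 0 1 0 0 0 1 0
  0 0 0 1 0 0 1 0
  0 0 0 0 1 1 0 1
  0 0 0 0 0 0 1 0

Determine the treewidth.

A width-1 tree decomposition is:
Bags: B1 = {e, g}  B2 = {g, h}  B3 = {f, g}  B4 = {c, e}  B5 = {d, f}  B6 = {a, e}  B7 = {a, b}
Tree: B1–B2, B1–B3, B1–B4, B3–B5, B1–B6, B6–B7
The largest bag has 2 vertices, giving width 1; this decomposition certifies tw(G) ≤ 1. Any graph with an edge has treewidth ≥ 1, and G has the edge g–e. Hence tw(G) = 1 exactly.

1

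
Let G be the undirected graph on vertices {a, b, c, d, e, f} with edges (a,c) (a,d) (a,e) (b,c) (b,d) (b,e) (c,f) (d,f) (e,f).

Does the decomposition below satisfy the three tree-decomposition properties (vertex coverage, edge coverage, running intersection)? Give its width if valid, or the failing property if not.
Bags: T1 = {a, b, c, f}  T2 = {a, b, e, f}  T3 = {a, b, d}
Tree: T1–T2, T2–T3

No — edge (f,d) lies in no bag.

A tree decomposition must satisfy three properties: every vertex lies in some bag; for every edge, both endpoints lie together in some bag; and for every vertex, the bags containing it form a connected subtree. Here edge (f,d) lies in no bag, so the decomposition is invalid.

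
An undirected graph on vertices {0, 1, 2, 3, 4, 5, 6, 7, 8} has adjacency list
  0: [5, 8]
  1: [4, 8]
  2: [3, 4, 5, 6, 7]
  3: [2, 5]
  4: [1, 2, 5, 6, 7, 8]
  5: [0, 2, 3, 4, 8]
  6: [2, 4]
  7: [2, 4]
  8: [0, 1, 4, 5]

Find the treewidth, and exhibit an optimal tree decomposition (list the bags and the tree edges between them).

Every bag has size at most 3, so the width is 3 − 1 = 2 and tw(G) ≤ 2. Conversely, {0, 5, 8} is a clique of size 3, and the vertices of any clique must share a bag in every tree decomposition; so some bag has ≥ 3 vertices and tw(G) ≥ 2. Therefore the treewidth is 2.

Treewidth 2.
One optimal decomposition is:
Bags: B1 = {2, 4, 5}  B2 = {4, 5, 8}  B3 = {2, 4, 6}  B4 = {0, 5, 8}  B5 = {2, 4, 7}  B6 = {2, 3, 5}  B7 = {1, 4, 8}
Tree: B1–B2, B1–B3, B2–B4, B3–B5, B1–B6, B2–B7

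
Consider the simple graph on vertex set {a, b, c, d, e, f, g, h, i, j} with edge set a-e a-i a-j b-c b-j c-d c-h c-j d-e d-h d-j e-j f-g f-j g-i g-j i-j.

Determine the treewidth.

2

A width-2 tree decomposition is:
Bags: B1 = {a, e, j}  B2 = {a, i, j}  B3 = {g, i, j}  B4 = {d, e, j}  B5 = {c, d, j}  B6 = {b, c, j}  B7 = {f, g, j}  B8 = {c, d, h}
Tree: B1–B2, B2–B3, B1–B4, B4–B5, B5–B6, B3–B7, B5–B8
The largest bag has 3 vertices, giving width 2; this decomposition certifies tw(G) ≤ 2. On the other hand G contains the 3-clique {d, e, j}. A clique must lie in a single bag of any decomposition, so no decomposition can have width below 2. The upper and lower bounds meet at 2, so that is the treewidth.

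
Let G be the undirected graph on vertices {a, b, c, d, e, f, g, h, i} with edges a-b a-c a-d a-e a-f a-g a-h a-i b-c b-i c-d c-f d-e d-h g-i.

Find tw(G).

A width-2 tree decomposition is:
Bags: B1 = {a, b, i}  B2 = {a, b, c}  B3 = {a, c, d}  B4 = {a, d, h}  B5 = {a, g, i}  B6 = {a, c, f}  B7 = {a, d, e}
Tree: B1–B2, B2–B3, B3–B4, B1–B5, B3–B6, B4–B7
The largest bag has 3 vertices, giving width 2; this decomposition certifies tw(G) ≤ 2. On the other hand G contains the 3-clique {a, d, e}. A clique must lie in a single bag of any decomposition, so no decomposition can have width below 2. Combining the bounds, tw(G) = 2.

2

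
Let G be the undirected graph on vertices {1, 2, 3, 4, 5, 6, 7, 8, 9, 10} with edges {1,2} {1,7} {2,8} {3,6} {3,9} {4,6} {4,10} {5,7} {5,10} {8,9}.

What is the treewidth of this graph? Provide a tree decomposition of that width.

The largest bag has 3 vertices, giving width 2; this decomposition certifies tw(G) ≤ 2. Since 8–2–1–7–5–10–4–6–3–9–8 is a cycle in G, G is not acyclic. Forests are exactly the graphs of treewidth ≤ 1, so tw(G) ≥ 2. Therefore the treewidth is 2.

Treewidth 2.
One such decomposition:
Bags: B1 = {1, 2, 8}  B2 = {1, 7, 8}  B3 = {5, 7, 8}  B4 = {5, 8, 10}  B5 = {4, 8, 10}  B6 = {4, 6, 8}  B7 = {3, 6, 8}  B8 = {3, 8, 9}
Tree: B1–B2, B2–B3, B3–B4, B4–B5, B5–B6, B6–B7, B7–B8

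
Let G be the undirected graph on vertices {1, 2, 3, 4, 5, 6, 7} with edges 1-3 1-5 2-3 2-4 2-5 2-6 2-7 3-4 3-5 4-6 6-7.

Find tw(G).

2

A width-2 tree decomposition is:
Bags: B1 = {2, 3, 4}  B2 = {2, 4, 6}  B3 = {2, 6, 7}  B4 = {2, 3, 5}  B5 = {1, 3, 5}
Tree: B1–B2, B2–B3, B1–B4, B4–B5
Each bag holds 3 vertices, so the decomposition has width 2, which upper-bounds the treewidth. For the lower bound, the 3 vertices {1, 3, 5} are pairwise adjacent, and any tree decomposition puts a clique entirely inside one bag — forcing width ≥ 2. Hence tw(G) = 2 exactly.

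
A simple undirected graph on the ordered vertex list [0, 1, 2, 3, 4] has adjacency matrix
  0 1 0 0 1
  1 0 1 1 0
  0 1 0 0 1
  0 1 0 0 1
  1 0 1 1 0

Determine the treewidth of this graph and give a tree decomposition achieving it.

Treewidth 2.
One such decomposition:
Bags: B1 = {0, 1, 4}  B2 = {1, 3, 4}  B3 = {1, 2, 4}
Tree: B1–B2, B2–B3

The largest bag has 3 vertices, giving width 2; this decomposition certifies tw(G) ≤ 2. For the lower bound, G contains the cycle 4–0–1–3–4, so G is not a forest; only forests have treewidth ≤ 1, hence tw(G) ≥ 2. Combining the bounds, tw(G) = 2.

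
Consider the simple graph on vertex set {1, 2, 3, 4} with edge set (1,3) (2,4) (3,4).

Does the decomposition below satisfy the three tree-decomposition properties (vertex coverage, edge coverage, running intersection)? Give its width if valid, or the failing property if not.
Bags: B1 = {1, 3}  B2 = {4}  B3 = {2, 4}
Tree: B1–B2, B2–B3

No — edge (3,4) lies in no bag.

A tree decomposition must satisfy three properties: every vertex lies in some bag; for every edge, both endpoints lie together in some bag; and for every vertex, the bags containing it form a connected subtree. Here edge (3,4) lies in no bag, so the decomposition is invalid.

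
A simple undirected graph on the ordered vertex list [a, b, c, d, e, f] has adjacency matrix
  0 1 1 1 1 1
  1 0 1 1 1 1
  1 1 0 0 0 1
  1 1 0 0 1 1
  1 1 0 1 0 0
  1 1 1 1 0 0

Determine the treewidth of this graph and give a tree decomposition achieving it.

Every bag has size at most 4, so the width is 4 − 1 = 3 and tw(G) ≤ 3. On the other hand G contains the 4-clique {a, b, d, e}. A clique must lie in a single bag of any decomposition, so no decomposition can have width below 3. The upper and lower bounds meet at 3, so that is the treewidth.

Treewidth 3.
One such decomposition:
Bags: B1 = {a, b, c, f}  B2 = {a, b, d, f}  B3 = {a, b, d, e}
Tree: B1–B2, B2–B3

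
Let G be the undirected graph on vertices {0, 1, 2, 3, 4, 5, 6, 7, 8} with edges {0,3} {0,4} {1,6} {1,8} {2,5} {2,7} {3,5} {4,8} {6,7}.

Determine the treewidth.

A width-2 tree decomposition is:
Bags: B1 = {2, 6, 7}  B2 = {1, 2, 6}  B3 = {1, 2, 8}  B4 = {2, 4, 8}  B5 = {0, 2, 4}  B6 = {0, 2, 3}  B7 = {2, 3, 5}
Tree: B1–B2, B2–B3, B3–B4, B4–B5, B5–B6, B6–B7
Each bag holds 3 vertices, so the decomposition has width 2, which upper-bounds the treewidth. For the lower bound, G contains the cycle 2–7–6–1–8–4–0–3–5–2, so G is not a forest; only forests have treewidth ≤ 1, hence tw(G) ≥ 2. Combining the bounds, tw(G) = 2.

2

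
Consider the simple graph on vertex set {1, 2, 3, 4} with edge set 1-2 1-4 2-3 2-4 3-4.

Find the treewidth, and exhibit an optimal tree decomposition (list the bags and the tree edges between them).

Every bag has size at most 3, so the width is 3 − 1 = 2 and tw(G) ≤ 2. For the lower bound, the 3 vertices {1, 2, 4} are pairwise adjacent, and any tree decomposition puts a clique entirely inside one bag — forcing width ≥ 2. Therefore the treewidth is 2.

Treewidth 2.
One optimal decomposition is:
Bags: B1 = {2, 3, 4}  B2 = {1, 2, 4}
Tree: B1–B2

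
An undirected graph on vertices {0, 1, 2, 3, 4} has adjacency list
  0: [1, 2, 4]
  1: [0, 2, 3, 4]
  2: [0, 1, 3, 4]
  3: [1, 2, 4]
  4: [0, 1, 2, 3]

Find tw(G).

3

A width-3 tree decomposition is:
Bags: B1 = {0, 1, 2, 4}  B2 = {1, 2, 3, 4}
Tree: B1–B2
The largest bag has 4 vertices, giving width 3; this decomposition certifies tw(G) ≤ 3. On the other hand G contains the 4-clique {0, 1, 2, 4}. A clique must lie in a single bag of any decomposition, so no decomposition can have width below 3. Hence tw(G) = 3 exactly.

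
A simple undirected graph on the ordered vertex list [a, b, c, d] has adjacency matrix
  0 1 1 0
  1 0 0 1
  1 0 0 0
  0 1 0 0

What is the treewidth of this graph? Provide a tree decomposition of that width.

Treewidth 1.
Bags: B1 = {a, c}  B2 = {a, b}  B3 = {b, d}
Tree: B1–B2, B2–B3

Each bag holds 2 vertices, so the decomposition has width 1, which upper-bounds the treewidth. Any graph with an edge has treewidth ≥ 1, and G has the edge c–a. Combining the bounds, tw(G) = 1.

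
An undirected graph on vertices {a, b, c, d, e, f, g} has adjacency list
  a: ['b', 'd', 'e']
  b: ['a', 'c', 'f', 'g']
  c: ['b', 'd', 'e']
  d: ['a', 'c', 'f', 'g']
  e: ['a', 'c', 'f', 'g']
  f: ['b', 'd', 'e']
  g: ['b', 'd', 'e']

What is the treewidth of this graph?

3

A width-3 tree decomposition is:
Bags: B1 = {b, d, e, f}  B2 = {a, b, d, e}  B3 = {b, d, e, g}  B4 = {b, c, d, e}
Tree: B1–B2, B2–B3, B3–B4
The largest bag has 4 vertices, giving width 3; this decomposition certifies tw(G) ≤ 3. For the lower bound: the 4 vertex sets {e,f}, {a,b}, {d}, {g} are disjoint, each induces a connected subgraph, and every pair is joined by at least one edge of G. Contracting each set to a single vertex therefore yields K_{4} as a minor, and since treewidth is minor-monotone, tw(G) ≥ tw(K_{4}) = 3. The upper and lower bounds meet at 3, so that is the treewidth.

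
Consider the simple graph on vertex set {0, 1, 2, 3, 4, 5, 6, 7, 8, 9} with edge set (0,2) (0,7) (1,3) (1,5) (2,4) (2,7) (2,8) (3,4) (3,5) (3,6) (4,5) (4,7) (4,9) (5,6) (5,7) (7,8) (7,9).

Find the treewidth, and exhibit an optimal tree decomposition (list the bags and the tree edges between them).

Treewidth 2.
Bags: B1 = {2, 4, 7}  B2 = {4, 5, 7}  B3 = {3, 4, 5}  B4 = {3, 5, 6}  B5 = {2, 7, 8}  B6 = {1, 3, 5}  B7 = {0, 2, 7}  B8 = {4, 7, 9}
Tree: B1–B2, B2–B3, B3–B4, B1–B5, B3–B6, B5–B7, B1–B8

Every bag has size at most 3, so the width is 3 − 1 = 2 and tw(G) ≤ 2. For the lower bound, the 3 vertices {1, 3, 5} are pairwise adjacent, and any tree decomposition puts a clique entirely inside one bag — forcing width ≥ 2. The upper and lower bounds meet at 2, so that is the treewidth.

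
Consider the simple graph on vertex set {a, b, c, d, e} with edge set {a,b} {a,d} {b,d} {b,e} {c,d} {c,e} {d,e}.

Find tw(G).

2

A width-2 tree decomposition is:
Bags: B1 = {b, d, e}  B2 = {c, d, e}  B3 = {a, b, d}
Tree: B1–B2, B1–B3
Each bag holds 3 vertices, so the decomposition has width 2, which upper-bounds the treewidth. On the other hand G contains the 3-clique {c, d, e}. A clique must lie in a single bag of any decomposition, so no decomposition can have width below 2. Therefore the treewidth is 2.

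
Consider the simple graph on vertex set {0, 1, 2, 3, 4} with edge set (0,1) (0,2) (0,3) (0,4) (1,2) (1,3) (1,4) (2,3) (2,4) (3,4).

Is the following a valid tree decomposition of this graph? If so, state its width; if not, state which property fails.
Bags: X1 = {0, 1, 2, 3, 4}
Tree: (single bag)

Every vertex of G appears in some bag (union = {0, 1, 2, 3, 4}); every edge is covered by a bag; and for each vertex v the set of bags containing v is connected in the bag tree. The decomposition is therefore valid. The largest bag has 5 vertices, so the width is 4.

Yes; width 4.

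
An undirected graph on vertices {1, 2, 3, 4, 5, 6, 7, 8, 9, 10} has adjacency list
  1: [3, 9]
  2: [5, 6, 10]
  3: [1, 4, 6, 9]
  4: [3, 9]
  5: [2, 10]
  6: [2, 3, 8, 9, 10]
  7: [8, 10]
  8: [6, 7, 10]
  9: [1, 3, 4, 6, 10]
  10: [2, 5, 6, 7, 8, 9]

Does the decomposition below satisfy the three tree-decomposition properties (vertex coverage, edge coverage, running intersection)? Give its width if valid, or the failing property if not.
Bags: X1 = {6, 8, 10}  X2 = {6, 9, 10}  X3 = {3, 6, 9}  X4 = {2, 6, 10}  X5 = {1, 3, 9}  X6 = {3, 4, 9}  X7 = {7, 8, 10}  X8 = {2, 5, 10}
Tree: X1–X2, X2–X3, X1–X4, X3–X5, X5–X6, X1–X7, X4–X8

Vertex coverage: the bags together contain {1, 2, 3, 4, 5, 6, 7, 8, 9, 10}, the full vertex set. Edge coverage: each edge of G has both endpoints in at least one bag. Running intersection: for every vertex, the bags containing it form a connected subtree. All three properties hold, so this is a valid tree decomposition of width max|bag| − 1 = 2, and hence tw(G) ≤ 2.

Yes; width 2.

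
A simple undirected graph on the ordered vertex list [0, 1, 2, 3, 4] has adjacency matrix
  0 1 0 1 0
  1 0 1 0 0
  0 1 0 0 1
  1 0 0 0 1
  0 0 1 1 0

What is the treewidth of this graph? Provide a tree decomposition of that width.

Treewidth 2.
One such decomposition:
Bags: B1 = {0, 1, 3}  B2 = {1, 3, 4}  B3 = {1, 2, 4}
Tree: B1–B2, B2–B3

Each bag holds 3 vertices, so the decomposition has width 2, which upper-bounds the treewidth. Since 1–0–3–4–2–1 is a cycle in G, G is not acyclic. Forests are exactly the graphs of treewidth ≤ 1, so tw(G) ≥ 2. Therefore the treewidth is 2.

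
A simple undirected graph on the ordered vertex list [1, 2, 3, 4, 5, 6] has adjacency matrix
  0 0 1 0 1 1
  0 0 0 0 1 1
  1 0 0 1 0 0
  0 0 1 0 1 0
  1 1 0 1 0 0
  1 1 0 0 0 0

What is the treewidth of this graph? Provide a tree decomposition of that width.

Every bag has size at most 3, so the width is 3 − 1 = 2 and tw(G) ≤ 2. The edges 4–3–1–5–4 form a cycle, so G is not a tree and its treewidth is at least 2. Therefore the treewidth is 2.

Treewidth 2.
One optimal decomposition is:
Bags: B1 = {3, 4, 5}  B2 = {1, 3, 5}  B3 = {1, 2, 5}  B4 = {1, 2, 6}
Tree: B1–B2, B2–B3, B3–B4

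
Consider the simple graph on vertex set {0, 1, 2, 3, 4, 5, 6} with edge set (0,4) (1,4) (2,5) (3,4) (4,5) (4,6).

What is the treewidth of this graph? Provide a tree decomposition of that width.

Every bag has size at most 2, so the width is 2 − 1 = 1 and tw(G) ≤ 1. G has an edge, so its treewidth is at least 1. The upper and lower bounds meet at 1, so that is the treewidth.

Treewidth 1.
Bags: B1 = {0, 4}  B2 = {4, 5}  B3 = {4, 6}  B4 = {1, 4}  B5 = {3, 4}  B6 = {2, 5}
Tree: B1–B2, B1–B3, B1–B4, B1–B5, B2–B6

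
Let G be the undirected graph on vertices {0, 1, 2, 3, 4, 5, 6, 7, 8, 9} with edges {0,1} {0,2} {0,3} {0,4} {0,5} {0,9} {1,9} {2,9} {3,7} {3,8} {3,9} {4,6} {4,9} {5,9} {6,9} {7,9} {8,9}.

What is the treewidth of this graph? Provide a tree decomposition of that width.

Treewidth 2.
One optimal decomposition is:
Bags: B1 = {0, 4, 9}  B2 = {0, 3, 9}  B3 = {0, 5, 9}  B4 = {0, 2, 9}  B5 = {4, 6, 9}  B6 = {3, 7, 9}  B7 = {0, 1, 9}  B8 = {3, 8, 9}
Tree: B1–B2, B1–B3, B3–B4, B1–B5, B2–B6, B1–B7, B6–B8

Each bag holds 3 vertices, so the decomposition has width 2, which upper-bounds the treewidth. For the lower bound, the 3 vertices {0, 1, 9} are pairwise adjacent, and any tree decomposition puts a clique entirely inside one bag — forcing width ≥ 2. Hence tw(G) = 2 exactly.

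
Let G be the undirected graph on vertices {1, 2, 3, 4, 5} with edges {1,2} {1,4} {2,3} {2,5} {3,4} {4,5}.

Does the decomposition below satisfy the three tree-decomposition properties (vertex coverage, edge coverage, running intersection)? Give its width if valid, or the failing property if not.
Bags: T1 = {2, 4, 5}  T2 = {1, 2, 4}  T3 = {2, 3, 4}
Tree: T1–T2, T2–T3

Yes; width 2.

Every vertex of G appears in some bag (union = {1, 2, 3, 4, 5}); every edge is covered by a bag; and for each vertex v the set of bags containing v is connected in the bag tree. The decomposition is therefore valid. The largest bag has 3 vertices, so the width is 2.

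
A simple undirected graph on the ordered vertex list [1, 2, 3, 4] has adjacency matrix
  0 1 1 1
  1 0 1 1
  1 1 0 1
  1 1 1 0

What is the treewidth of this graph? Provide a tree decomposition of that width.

A single bag containing all 4 vertices is trivially a valid decomposition of width 3. For the lower bound, the 4 vertices {1, 2, 3, 4} are pairwise adjacent, and any tree decomposition puts a clique entirely inside one bag — forcing width ≥ 3. Hence tw(G) = 3 exactly.

Treewidth 3.
One optimal decomposition is:
Bags: B1 = {1, 2, 3, 4}
Tree: (single bag)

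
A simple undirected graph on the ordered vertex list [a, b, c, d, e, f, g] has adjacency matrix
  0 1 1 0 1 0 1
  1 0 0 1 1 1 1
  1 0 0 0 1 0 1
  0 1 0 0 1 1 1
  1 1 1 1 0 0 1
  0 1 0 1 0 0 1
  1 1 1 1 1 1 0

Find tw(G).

3

A width-3 tree decomposition is:
Bags: B1 = {b, d, f, g}  B2 = {b, d, e, g}  B3 = {a, b, e, g}  B4 = {a, c, e, g}
Tree: B1–B2, B2–B3, B3–B4
Each bag holds 4 vertices, so the decomposition has width 3, which upper-bounds the treewidth. For the lower bound, the 4 vertices {a, c, e, g} are pairwise adjacent, and any tree decomposition puts a clique entirely inside one bag — forcing width ≥ 3. Therefore the treewidth is 3.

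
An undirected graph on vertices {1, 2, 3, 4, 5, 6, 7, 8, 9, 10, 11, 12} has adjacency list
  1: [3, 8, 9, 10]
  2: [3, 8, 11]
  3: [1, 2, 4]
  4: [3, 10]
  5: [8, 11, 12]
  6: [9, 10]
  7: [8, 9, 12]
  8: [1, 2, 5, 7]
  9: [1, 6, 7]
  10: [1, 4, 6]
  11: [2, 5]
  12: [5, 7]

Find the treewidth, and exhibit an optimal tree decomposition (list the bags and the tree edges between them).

Treewidth 3.
One optimal decomposition is:
Bags: B1 = {2, 5, 11, 12}  B2 = {2, 5, 8, 12}  B3 = {2, 7, 8, 12}  B4 = {2, 3, 7, 8}  B5 = {1, 3, 7, 8}  B6 = {1, 3, 7, 9}  B7 = {1, 3, 4, 9}  B8 = {1, 4, 9, 10}  B9 = {4, 6, 9, 10}
Tree: B1–B2, B2–B3, B3–B4, B4–B5, B5–B6, B6–B7, B7–B8, B8–B9

Every bag has size at most 4, so the width is 4 − 1 = 3 and tw(G) ≤ 3. For the lower bound: the 4 vertex sets {5,11,12}, {2}, {8}, {1,3,7,9} are disjoint, each induces a connected subgraph, and every pair is joined by at least one edge of G. Contracting each set to a single vertex therefore yields K_{4} as a minor, and since treewidth is minor-monotone, tw(G) ≥ tw(K_{4}) = 3. Combining the bounds, tw(G) = 3.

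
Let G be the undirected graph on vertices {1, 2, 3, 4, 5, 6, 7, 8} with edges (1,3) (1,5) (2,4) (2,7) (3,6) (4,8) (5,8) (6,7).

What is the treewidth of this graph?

2

A width-2 tree decomposition is:
Bags: B1 = {2, 6, 7}  B2 = {2, 4, 6}  B3 = {4, 6, 8}  B4 = {5, 6, 8}  B5 = {1, 5, 6}  B6 = {1, 3, 6}
Tree: B1–B2, B2–B3, B3–B4, B4–B5, B5–B6
Every bag has size at most 3, so the width is 3 − 1 = 2 and tw(G) ≤ 2. The edges 6–7–2–4–8–5–1–3–6 form a cycle, so G is not a tree and its treewidth is at least 2. The upper and lower bounds meet at 2, so that is the treewidth.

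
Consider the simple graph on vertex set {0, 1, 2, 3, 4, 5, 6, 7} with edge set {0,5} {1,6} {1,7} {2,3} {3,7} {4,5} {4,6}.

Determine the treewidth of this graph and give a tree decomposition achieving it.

Every bag has size at most 2, so the width is 2 − 1 = 1 and tw(G) ≤ 1. Since G has at least one edge (e.g. 0–5), it is not an edgeless graph, so tw(G) ≥ 1. Therefore the treewidth is 1.

Treewidth 1.
Bags: B1 = {0, 5}  B2 = {4, 5}  B3 = {4, 6}  B4 = {1, 6}  B5 = {1, 7}  B6 = {3, 7}  B7 = {2, 3}
Tree: B1–B2, B2–B3, B3–B4, B4–B5, B5–B6, B6–B7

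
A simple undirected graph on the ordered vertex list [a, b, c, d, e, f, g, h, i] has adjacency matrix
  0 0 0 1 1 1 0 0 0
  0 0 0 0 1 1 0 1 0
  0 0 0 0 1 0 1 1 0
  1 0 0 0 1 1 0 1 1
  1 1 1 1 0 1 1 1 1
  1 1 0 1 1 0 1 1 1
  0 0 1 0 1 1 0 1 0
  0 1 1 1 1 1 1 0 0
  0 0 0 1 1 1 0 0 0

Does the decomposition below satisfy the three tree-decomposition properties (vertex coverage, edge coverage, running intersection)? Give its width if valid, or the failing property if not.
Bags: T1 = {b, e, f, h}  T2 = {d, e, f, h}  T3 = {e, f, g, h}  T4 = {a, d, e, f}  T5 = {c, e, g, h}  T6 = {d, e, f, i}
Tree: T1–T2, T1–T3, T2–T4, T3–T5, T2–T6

Yes; width 3.

Checking the three conditions: (i) the bags cover all of {a, b, c, d, e, f, g, h, i}; (ii) for each edge, some bag contains both endpoints; (iii) the bags containing any fixed vertex form a subtree. All hold, so the decomposition is valid with width 4 − 1 = 3.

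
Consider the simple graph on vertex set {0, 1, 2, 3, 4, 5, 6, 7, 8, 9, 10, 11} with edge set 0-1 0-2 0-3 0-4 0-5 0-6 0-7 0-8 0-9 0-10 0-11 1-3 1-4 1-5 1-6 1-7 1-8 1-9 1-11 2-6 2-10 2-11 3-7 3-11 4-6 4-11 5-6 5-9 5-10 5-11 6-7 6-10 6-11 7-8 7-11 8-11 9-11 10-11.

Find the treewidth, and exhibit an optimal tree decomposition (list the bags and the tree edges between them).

The largest bag has 5 vertices, giving width 4; this decomposition certifies tw(G) ≤ 4. On the other hand G contains the 5-clique {0, 1, 7, 8, 11}. A clique must lie in a single bag of any decomposition, so no decomposition can have width below 4. Therefore the treewidth is 4.

Treewidth 4.
One optimal decomposition is:
Bags: B1 = {0, 5, 6, 10, 11}  B2 = {0, 1, 5, 6, 11}  B3 = {0, 1, 6, 7, 11}  B4 = {0, 1, 7, 8, 11}  B5 = {0, 1, 5, 9, 11}  B6 = {0, 2, 6, 10, 11}  B7 = {0, 1, 3, 7, 11}  B8 = {0, 1, 4, 6, 11}
Tree: B1–B2, B2–B3, B3–B4, B2–B5, B1–B6, B3–B7, B3–B8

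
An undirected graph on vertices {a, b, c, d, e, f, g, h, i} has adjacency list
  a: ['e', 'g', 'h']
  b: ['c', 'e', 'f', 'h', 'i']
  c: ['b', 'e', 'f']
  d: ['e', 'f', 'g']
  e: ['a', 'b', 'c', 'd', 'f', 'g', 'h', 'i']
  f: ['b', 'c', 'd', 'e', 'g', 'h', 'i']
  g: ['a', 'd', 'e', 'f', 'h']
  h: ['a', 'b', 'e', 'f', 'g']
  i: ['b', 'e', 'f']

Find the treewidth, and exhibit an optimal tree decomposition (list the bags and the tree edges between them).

Treewidth 3.
Bags: B1 = {b, e, f, i}  B2 = {b, e, f, h}  B3 = {b, c, e, f}  B4 = {e, f, g, h}  B5 = {a, e, g, h}  B6 = {d, e, f, g}
Tree: B1–B2, B2–B3, B2–B4, B4–B5, B4–B6

The largest bag has 4 vertices, giving width 3; this decomposition certifies tw(G) ≤ 3. Conversely, {a, e, g, h} is a clique of size 4, and the vertices of any clique must share a bag in every tree decomposition; so some bag has ≥ 4 vertices and tw(G) ≥ 3. Combining the bounds, tw(G) = 3.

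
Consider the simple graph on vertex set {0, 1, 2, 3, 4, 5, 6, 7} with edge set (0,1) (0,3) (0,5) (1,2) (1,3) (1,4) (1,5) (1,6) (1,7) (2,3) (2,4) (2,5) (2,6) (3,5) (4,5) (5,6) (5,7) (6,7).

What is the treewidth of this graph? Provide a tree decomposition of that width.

Each bag holds 4 vertices, so the decomposition has width 3, which upper-bounds the treewidth. For the lower bound, the 4 vertices {0, 1, 3, 5} are pairwise adjacent, and any tree decomposition puts a clique entirely inside one bag — forcing width ≥ 3. Hence tw(G) = 3 exactly.

Treewidth 3.
Bags: B1 = {1, 2, 5, 6}  B2 = {1, 2, 3, 5}  B3 = {1, 5, 6, 7}  B4 = {1, 2, 4, 5}  B5 = {0, 1, 3, 5}
Tree: B1–B2, B1–B3, B1–B4, B2–B5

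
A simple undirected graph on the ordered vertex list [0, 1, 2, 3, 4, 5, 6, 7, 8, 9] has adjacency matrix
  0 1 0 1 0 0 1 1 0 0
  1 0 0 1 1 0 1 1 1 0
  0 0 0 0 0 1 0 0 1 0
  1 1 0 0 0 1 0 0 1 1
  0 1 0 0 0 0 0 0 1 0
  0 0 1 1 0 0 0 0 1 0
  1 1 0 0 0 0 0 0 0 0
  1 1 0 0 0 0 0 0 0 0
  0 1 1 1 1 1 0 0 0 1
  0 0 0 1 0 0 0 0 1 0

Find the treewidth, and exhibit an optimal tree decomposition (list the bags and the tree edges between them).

Every bag has size at most 3, so the width is 3 − 1 = 2 and tw(G) ≤ 2. For the lower bound, the 3 vertices {0, 1, 3} are pairwise adjacent, and any tree decomposition puts a clique entirely inside one bag — forcing width ≥ 2. Combining the bounds, tw(G) = 2.

Treewidth 2.
One optimal decomposition is:
Bags: B1 = {1, 4, 8}  B2 = {1, 3, 8}  B3 = {0, 1, 3}  B4 = {0, 1, 7}  B5 = {3, 8, 9}  B6 = {0, 1, 6}  B7 = {3, 5, 8}  B8 = {2, 5, 8}
Tree: B1–B2, B2–B3, B3–B4, B2–B5, B4–B6, B2–B7, B7–B8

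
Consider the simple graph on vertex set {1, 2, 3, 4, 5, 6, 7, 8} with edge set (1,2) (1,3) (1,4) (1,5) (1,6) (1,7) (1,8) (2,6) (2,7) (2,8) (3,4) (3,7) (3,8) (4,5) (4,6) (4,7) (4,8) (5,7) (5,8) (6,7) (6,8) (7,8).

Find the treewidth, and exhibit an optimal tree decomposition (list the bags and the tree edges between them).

Each bag holds 5 vertices, so the decomposition has width 4, which upper-bounds the treewidth. On the other hand G contains the 5-clique {1, 2, 6, 7, 8}. A clique must lie in a single bag of any decomposition, so no decomposition can have width below 4. The upper and lower bounds meet at 4, so that is the treewidth.

Treewidth 4.
One optimal decomposition is:
Bags: B1 = {1, 4, 5, 7, 8}  B2 = {1, 4, 6, 7, 8}  B3 = {1, 2, 6, 7, 8}  B4 = {1, 3, 4, 7, 8}
Tree: B1–B2, B2–B3, B2–B4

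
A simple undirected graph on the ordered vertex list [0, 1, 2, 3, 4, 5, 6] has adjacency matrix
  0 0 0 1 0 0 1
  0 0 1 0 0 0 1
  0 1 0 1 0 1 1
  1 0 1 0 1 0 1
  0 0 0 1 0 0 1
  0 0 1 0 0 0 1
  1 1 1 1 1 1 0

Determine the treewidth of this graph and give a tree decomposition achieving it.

The largest bag has 3 vertices, giving width 2; this decomposition certifies tw(G) ≤ 2. Conversely, {0, 3, 6} is a clique of size 3, and the vertices of any clique must share a bag in every tree decomposition; so some bag has ≥ 3 vertices and tw(G) ≥ 2. Therefore the treewidth is 2.

Treewidth 2.
One such decomposition:
Bags: B1 = {2, 3, 6}  B2 = {2, 5, 6}  B3 = {0, 3, 6}  B4 = {3, 4, 6}  B5 = {1, 2, 6}
Tree: B1–B2, B1–B3, B1–B4, B1–B5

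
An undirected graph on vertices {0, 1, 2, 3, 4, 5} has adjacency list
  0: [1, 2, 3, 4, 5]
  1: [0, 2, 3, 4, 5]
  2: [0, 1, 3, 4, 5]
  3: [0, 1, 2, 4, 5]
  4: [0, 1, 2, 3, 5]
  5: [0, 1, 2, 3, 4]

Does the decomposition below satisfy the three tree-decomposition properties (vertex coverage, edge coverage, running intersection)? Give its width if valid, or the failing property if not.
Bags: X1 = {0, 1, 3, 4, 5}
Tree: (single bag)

No — vertex 2 appears in no bag.

A tree decomposition must satisfy three properties: every vertex lies in some bag; for every edge, both endpoints lie together in some bag; and for every vertex, the bags containing it form a connected subtree. Here vertex 2 appears in no bag, so the decomposition is invalid.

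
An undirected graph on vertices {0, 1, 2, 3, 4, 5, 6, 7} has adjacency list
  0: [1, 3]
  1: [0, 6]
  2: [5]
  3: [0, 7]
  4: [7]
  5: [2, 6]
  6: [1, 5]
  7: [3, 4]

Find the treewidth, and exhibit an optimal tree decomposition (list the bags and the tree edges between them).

Treewidth 1.
Bags: B1 = {4, 7}  B2 = {3, 7}  B3 = {0, 3}  B4 = {0, 1}  B5 = {1, 6}  B6 = {5, 6}  B7 = {2, 5}
Tree: B1–B2, B2–B3, B3–B4, B4–B5, B5–B6, B6–B7

Every bag has size at most 2, so the width is 2 − 1 = 1 and tw(G) ≤ 1. Since G has at least one edge (e.g. 4–7), it is not an edgeless graph, so tw(G) ≥ 1. Therefore the treewidth is 1.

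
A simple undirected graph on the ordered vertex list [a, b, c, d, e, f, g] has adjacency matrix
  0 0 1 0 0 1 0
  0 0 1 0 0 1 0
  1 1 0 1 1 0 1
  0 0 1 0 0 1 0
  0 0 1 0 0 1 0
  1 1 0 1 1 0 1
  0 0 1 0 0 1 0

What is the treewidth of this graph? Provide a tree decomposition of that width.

Treewidth 2.
Bags: B1 = {a, c, f}  B2 = {c, e, f}  B3 = {b, c, f}  B4 = {c, f, g}  B5 = {c, d, f}
Tree: B1–B2, B2–B3, B3–B4, B4–B5

Each bag holds 3 vertices, so the decomposition has width 2, which upper-bounds the treewidth. For the lower bound, G contains the cycle f–a–c–e–f, so G is not a forest; only forests have treewidth ≤ 1, hence tw(G) ≥ 2. Combining the bounds, tw(G) = 2.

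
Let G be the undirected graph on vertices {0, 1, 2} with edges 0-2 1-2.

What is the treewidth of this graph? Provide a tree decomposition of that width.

Treewidth 1.
One such decomposition:
Bags: B1 = {1, 2}  B2 = {0, 2}
Tree: B1–B2

The largest bag has 2 vertices, giving width 1; this decomposition certifies tw(G) ≤ 1. G has an edge, so its treewidth is at least 1. The upper and lower bounds meet at 1, so that is the treewidth.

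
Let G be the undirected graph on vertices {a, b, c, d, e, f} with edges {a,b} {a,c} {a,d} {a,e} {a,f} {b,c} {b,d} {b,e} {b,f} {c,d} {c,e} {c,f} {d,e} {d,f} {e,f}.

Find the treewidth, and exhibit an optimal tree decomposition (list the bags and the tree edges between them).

With just one bag of size 6, the width is 6 − 1 = 5, so tw(G) ≤ 5. On the other hand G contains the 6-clique {a, b, c, d, e, f}. A clique must lie in a single bag of any decomposition, so no decomposition can have width below 5. Therefore the treewidth is 5.

Treewidth 5.
Bags: B1 = {a, b, c, d, e, f}
Tree: (single bag)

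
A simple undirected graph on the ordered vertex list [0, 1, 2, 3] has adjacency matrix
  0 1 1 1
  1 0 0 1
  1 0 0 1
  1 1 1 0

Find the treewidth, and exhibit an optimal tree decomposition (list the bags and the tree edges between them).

Treewidth 2.
One optimal decomposition is:
Bags: B1 = {0, 2, 3}  B2 = {0, 1, 3}
Tree: B1–B2

Every bag has size at most 3, so the width is 3 − 1 = 2 and tw(G) ≤ 2. On the other hand G contains the 3-clique {0, 1, 3}. A clique must lie in a single bag of any decomposition, so no decomposition can have width below 2. The upper and lower bounds meet at 2, so that is the treewidth.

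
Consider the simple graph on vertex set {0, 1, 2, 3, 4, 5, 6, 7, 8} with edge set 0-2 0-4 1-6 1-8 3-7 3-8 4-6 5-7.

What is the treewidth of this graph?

A width-1 tree decomposition is:
Bags: B1 = {5, 7}  B2 = {3, 7}  B3 = {3, 8}  B4 = {1, 8}  B5 = {1, 6}  B6 = {4, 6}  B7 = {0, 4}  B8 = {0, 2}
Tree: B1–B2, B2–B3, B3–B4, B4–B5, B5–B6, B6–B7, B7–B8
Every bag has size at most 2, so the width is 2 − 1 = 1 and tw(G) ≤ 1. Since G has at least one edge (e.g. 5–7), it is not an edgeless graph, so tw(G) ≥ 1. Combining the bounds, tw(G) = 1.

1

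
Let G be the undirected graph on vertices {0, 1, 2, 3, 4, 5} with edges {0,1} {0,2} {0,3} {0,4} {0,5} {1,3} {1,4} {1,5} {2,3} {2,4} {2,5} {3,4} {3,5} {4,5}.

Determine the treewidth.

A width-4 tree decomposition is:
Bags: B1 = {0, 2, 3, 4, 5}  B2 = {0, 1, 3, 4, 5}
Tree: B1–B2
Each bag holds 5 vertices, so the decomposition has width 4, which upper-bounds the treewidth. On the other hand G contains the 5-clique {0, 1, 3, 4, 5}. A clique must lie in a single bag of any decomposition, so no decomposition can have width below 4. Combining the bounds, tw(G) = 4.

4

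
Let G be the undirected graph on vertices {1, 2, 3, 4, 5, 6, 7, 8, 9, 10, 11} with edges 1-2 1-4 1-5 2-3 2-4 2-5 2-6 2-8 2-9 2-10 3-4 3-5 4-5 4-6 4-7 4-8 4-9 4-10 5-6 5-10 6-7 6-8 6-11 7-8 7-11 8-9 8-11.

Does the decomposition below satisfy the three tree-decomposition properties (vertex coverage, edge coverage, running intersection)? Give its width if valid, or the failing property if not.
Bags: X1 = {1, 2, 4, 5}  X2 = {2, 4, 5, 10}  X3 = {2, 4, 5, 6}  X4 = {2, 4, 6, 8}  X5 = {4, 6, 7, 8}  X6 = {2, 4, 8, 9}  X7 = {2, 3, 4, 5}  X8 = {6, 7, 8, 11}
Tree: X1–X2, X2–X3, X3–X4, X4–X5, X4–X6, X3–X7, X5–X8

Every vertex of G appears in some bag (union = {1, 2, 3, 4, 5, 6, 7, 8, 9, 10, 11}); every edge is covered by a bag; and for each vertex v the set of bags containing v is connected in the bag tree. The decomposition is therefore valid. The largest bag has 4 vertices, so the width is 3.

Yes; width 3.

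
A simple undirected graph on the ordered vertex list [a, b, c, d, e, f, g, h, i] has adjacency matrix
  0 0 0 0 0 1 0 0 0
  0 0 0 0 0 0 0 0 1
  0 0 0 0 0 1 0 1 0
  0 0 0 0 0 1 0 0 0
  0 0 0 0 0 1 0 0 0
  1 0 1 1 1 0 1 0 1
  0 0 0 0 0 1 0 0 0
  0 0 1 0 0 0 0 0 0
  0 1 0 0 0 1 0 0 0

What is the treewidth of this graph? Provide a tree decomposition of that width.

Treewidth 1.
Bags: B1 = {a, f}  B2 = {c, f}  B3 = {d, f}  B4 = {c, h}  B5 = {f, g}  B6 = {e, f}  B7 = {f, i}  B8 = {b, i}
Tree: B1–B2, B1–B3, B2–B4, B1–B5, B1–B6, B6–B7, B7–B8

Every bag has size at most 2, so the width is 2 − 1 = 1 and tw(G) ≤ 1. Since G has at least one edge (e.g. f–a), it is not an edgeless graph, so tw(G) ≥ 1. Combining the bounds, tw(G) = 1.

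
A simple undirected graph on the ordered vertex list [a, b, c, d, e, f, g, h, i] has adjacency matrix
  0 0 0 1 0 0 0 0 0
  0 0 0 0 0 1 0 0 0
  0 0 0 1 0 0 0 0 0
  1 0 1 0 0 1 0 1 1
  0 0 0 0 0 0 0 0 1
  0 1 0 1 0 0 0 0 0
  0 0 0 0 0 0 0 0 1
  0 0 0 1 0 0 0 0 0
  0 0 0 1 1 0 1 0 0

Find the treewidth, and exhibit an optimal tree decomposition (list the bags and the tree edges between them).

Each bag holds 2 vertices, so the decomposition has width 1, which upper-bounds the treewidth. G has an edge, so its treewidth is at least 1. Therefore the treewidth is 1.

Treewidth 1.
Bags: B1 = {d, i}  B2 = {g, i}  B3 = {e, i}  B4 = {d, f}  B5 = {d, h}  B6 = {a, d}  B7 = {c, d}  B8 = {b, f}
Tree: B1–B2, B2–B3, B1–B4, B4–B5, B5–B6, B4–B7, B4–B8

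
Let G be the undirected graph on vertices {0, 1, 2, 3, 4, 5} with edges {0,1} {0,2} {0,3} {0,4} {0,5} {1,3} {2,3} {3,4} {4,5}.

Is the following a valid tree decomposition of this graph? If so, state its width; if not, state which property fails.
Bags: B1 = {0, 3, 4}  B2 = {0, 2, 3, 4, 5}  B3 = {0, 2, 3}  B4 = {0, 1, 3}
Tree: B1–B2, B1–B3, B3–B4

No — bags containing vertex 2 are not connected in the tree.

A tree decomposition must satisfy three properties: every vertex lies in some bag; for every edge, both endpoints lie together in some bag; and for every vertex, the bags containing it form a connected subtree. Here bags containing vertex 2 are not connected in the tree, so the decomposition is invalid.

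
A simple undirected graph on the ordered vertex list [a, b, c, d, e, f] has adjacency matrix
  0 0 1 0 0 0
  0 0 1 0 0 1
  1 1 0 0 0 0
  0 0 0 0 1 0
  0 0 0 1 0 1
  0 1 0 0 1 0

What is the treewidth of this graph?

1

A width-1 tree decomposition is:
Bags: B1 = {d, e}  B2 = {e, f}  B3 = {b, f}  B4 = {b, c}  B5 = {a, c}
Tree: B1–B2, B2–B3, B3–B4, B4–B5
Each bag holds 2 vertices, so the decomposition has width 1, which upper-bounds the treewidth. Since G has at least one edge (e.g. d–e), it is not an edgeless graph, so tw(G) ≥ 1. Hence tw(G) = 1 exactly.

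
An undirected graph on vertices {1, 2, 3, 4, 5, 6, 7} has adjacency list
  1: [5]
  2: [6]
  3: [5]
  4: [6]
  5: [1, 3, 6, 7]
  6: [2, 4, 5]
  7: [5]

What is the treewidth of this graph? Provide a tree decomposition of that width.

Every bag has size at most 2, so the width is 2 − 1 = 1 and tw(G) ≤ 1. G has an edge, so its treewidth is at least 1. Hence tw(G) = 1 exactly.

Treewidth 1.
Bags: B1 = {5, 6}  B2 = {5, 7}  B3 = {3, 5}  B4 = {1, 5}  B5 = {4, 6}  B6 = {2, 6}
Tree: B1–B2, B1–B3, B1–B4, B1–B5, B1–B6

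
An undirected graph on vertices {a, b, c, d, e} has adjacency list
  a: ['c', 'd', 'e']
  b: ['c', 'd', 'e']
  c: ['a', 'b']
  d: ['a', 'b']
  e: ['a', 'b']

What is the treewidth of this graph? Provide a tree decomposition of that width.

Treewidth 2.
Bags: B1 = {a, b, c}  B2 = {a, b, e}  B3 = {a, b, d}
Tree: B1–B2, B2–B3

The largest bag has 3 vertices, giving width 2; this decomposition certifies tw(G) ≤ 2. Since c–a–e–b–c is a cycle in G, G is not acyclic. Forests are exactly the graphs of treewidth ≤ 1, so tw(G) ≥ 2. Hence tw(G) = 2 exactly.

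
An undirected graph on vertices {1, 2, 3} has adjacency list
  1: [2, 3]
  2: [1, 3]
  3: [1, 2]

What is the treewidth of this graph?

2

A width-2 tree decomposition is:
Bags: B1 = {1, 2, 3}
Tree: (single bag)
A single bag containing all 3 vertices is trivially a valid decomposition of width 2. Conversely, {1, 2, 3} is a clique of size 3, and the vertices of any clique must share a bag in every tree decomposition; so some bag has ≥ 3 vertices and tw(G) ≥ 2. Therefore the treewidth is 2.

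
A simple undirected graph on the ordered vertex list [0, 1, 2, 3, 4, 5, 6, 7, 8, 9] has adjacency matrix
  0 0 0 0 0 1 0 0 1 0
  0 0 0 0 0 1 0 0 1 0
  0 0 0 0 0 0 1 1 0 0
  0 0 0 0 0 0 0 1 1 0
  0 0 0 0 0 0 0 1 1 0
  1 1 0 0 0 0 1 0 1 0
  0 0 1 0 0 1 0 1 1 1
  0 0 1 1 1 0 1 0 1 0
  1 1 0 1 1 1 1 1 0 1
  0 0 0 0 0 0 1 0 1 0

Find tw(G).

2

A width-2 tree decomposition is:
Bags: B1 = {1, 5, 8}  B2 = {5, 6, 8}  B3 = {6, 7, 8}  B4 = {3, 7, 8}  B5 = {2, 6, 7}  B6 = {6, 8, 9}  B7 = {4, 7, 8}  B8 = {0, 5, 8}
Tree: B1–B2, B2–B3, B3–B4, B3–B5, B2–B6, B4–B7, B1–B8
Every bag has size at most 3, so the width is 3 − 1 = 2 and tw(G) ≤ 2. On the other hand G contains the 3-clique {3, 7, 8}. A clique must lie in a single bag of any decomposition, so no decomposition can have width below 2. The upper and lower bounds meet at 2, so that is the treewidth.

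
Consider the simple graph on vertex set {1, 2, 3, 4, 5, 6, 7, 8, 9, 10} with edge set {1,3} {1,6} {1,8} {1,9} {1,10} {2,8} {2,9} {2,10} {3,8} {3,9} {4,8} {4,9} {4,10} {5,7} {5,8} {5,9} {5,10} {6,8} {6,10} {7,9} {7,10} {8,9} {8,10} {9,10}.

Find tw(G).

3

A width-3 tree decomposition is:
Bags: B1 = {1, 8, 9, 10}  B2 = {5, 8, 9, 10}  B3 = {4, 8, 9, 10}  B4 = {5, 7, 9, 10}  B5 = {1, 3, 8, 9}  B6 = {1, 6, 8, 10}  B7 = {2, 8, 9, 10}
Tree: B1–B2, B1–B3, B2–B4, B1–B5, B1–B6, B1–B7
Every bag has size at most 4, so the width is 4 − 1 = 3 and tw(G) ≤ 3. Conversely, {1, 8, 9, 10} is a clique of size 4, and the vertices of any clique must share a bag in every tree decomposition; so some bag has ≥ 4 vertices and tw(G) ≥ 3. Therefore the treewidth is 3.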